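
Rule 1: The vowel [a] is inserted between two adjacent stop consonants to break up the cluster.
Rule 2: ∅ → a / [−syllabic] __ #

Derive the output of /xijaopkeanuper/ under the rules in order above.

xijaopakeanupera

Rule 1 (stop-cluster a-epenthesis): /p/ and /k/ form a stop–stop cluster, so [a] is inserted between them. /xijaopkeanuper/ → xijaopakeanuper.
Rule 2 (final a-epenthesis): the form ends in the consonant /r/, so [a] is inserted word-finally. /xijaopakeanuper/ → xijaopakeanupera.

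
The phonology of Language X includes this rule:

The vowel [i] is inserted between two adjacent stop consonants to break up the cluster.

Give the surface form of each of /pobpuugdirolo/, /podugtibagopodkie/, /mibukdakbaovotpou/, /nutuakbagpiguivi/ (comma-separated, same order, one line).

pobipuugidirolo, podugitibagopodikie, mibukidakibaovotipou, nutuakibagipiguivi

/pobpuugdirolo/: /b/ and /p/ form a stop–stop cluster, so [i] is inserted between them. /g/ and /d/ form a stop–stop cluster, so [i] is inserted between them. → [pobipuugidirolo].
/podugtibagopodkie/: /g/ and /t/ form a stop–stop cluster, so [i] is inserted between them. /d/ and /k/ form a stop–stop cluster, so [i] is inserted between them. → [podugitibagopodikie].
/mibukdakbaovotpou/: /k/ and /d/ form a stop–stop cluster, so [i] is inserted between them. /k/ and /b/ form a stop–stop cluster, so [i] is inserted between them. /t/ and /p/ form a stop–stop cluster, so [i] is inserted between them. → [mibukidakibaovotipou].
/nutuakbagpiguivi/: /k/ and /b/ form a stop–stop cluster, so [i] is inserted between them. /g/ and /p/ form a stop–stop cluster, so [i] is inserted between them. → [nutuakibagipiguivi].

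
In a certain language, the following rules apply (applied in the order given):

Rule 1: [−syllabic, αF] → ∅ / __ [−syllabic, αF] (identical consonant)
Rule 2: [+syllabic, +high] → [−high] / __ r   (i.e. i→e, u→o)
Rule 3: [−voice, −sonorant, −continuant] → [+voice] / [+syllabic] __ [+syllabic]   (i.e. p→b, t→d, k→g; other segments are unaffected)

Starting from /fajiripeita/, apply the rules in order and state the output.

Rule 1 (degemination): no segment meets the environment; /fajiripeita/ is unchanged.
Rule 2 (pre-rhotic lowering): /i/ is a high vowel immediately before /r/, so it lowers to [e]. /fajiripeita/ → fajeripeita.
Rule 3 (intervocalic voicing): /p/ is a voiceless stop between vowels /i/ and /e/, so it voices to [b]. /t/ is a voiceless stop between vowels /i/ and /a/, so it voices to [d]. /fajeripeita/ → fajeribeida.

fajeribeida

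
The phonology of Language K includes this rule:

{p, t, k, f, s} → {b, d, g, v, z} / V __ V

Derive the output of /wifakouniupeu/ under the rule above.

/f/ is a voiceless obstruent between vowels /i/ and /a/, so it voices to [v].
/k/ is a voiceless obstruent between vowels /a/ and /o/, so it voices to [g].
/p/ is a voiceless obstruent between vowels /u/ and /e/, so it voices to [b].
Surface form: [wivagouniubeu].

wivagouniubeu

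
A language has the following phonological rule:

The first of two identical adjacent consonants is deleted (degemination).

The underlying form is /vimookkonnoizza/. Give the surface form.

vimookonoiza

/kk/ is a geminate; the first /k/ deletes.
/nn/ is a geminate; the first /n/ deletes.
/zz/ is a geminate; the first /z/ deletes.
The other instances of /v/, /m/, /k/, /n/, /z/ do not occur in the required environment and remain unchanged.
Surface form: [vimookonoiza].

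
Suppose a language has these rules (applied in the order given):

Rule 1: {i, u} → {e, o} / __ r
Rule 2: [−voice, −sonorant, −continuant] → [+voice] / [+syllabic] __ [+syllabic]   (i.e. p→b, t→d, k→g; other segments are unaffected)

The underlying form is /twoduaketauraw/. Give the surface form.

twoduagedaoraw

Rule 1 (pre-rhotic lowering): /u/ is a high vowel immediately before /r/, so it lowers to [o]. /twoduaketauraw/ → twoduaketaoraw.
Rule 2 (intervocalic voicing): /k/ is a voiceless stop between vowels /a/ and /e/, so it voices to [g]. /t/ is a voiceless stop between vowels /e/ and /a/, so it voices to [d]. /twoduaketaoraw/ → twoduagedaoraw.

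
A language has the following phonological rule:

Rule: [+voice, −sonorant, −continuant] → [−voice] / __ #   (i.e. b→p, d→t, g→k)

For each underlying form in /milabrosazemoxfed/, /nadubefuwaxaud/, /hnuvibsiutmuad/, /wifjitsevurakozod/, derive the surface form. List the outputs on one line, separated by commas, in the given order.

milabrosazemoxfet, nadubefuwaxaut, hnuvibsiutmuat, wifjitsevurakozot

/milabrosazemoxfed/: /d/ is a voiced stop in word-final position, so it devoices to [t]. → [milabrosazemoxfet].
/nadubefuwaxaud/: /d/ is a voiced stop in word-final position, so it devoices to [t]. → [nadubefuwaxaut].
/hnuvibsiutmuad/: /d/ is a voiced stop in word-final position, so it devoices to [t]. → [hnuvibsiutmuat].
/wifjitsevurakozod/: /d/ is a voiced stop in word-final position, so it devoices to [t]. → [wifjitsevurakozot].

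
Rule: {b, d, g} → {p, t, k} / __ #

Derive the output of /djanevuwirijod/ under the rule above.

djanevuwirijot

Scanning /djanevuwirijod/: /d/ at position 1 is not in the conditioning environment; /d/ is a voiced stop in word-final position, so it devoices to [t].
Result: [djanevuwirijot].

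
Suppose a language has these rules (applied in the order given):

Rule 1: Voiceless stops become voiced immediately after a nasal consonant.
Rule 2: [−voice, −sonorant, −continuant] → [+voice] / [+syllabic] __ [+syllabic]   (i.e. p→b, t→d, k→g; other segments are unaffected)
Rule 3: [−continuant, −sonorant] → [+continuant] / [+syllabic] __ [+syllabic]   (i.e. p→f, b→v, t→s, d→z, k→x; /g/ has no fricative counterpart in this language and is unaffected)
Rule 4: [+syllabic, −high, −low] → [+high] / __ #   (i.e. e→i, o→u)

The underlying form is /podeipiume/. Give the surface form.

Rule 1 (post-nasal voicing): no segment meets the environment; /podeipiume/ is unchanged.
Rule 2 (intervocalic voicing): /p/ is a voiceless stop between vowels /i/ and /i/, so it voices to [b]. /podeipiume/ → podeibiume.
Rule 3 (intervocalic spirantization): /d/ is a stop between vowels /o/ and /e/, so it spirantizes to the fricative [z]. /b/ is a stop between vowels /i/ and /i/, so it spirantizes to the fricative [v]. /podeibiume/ → pozeiviume.
Rule 4 (final vowel raising): /e/ is a mid vowel in word-final position, so it raises to [i]. /pozeiviume/ → pozeiviumi.

pozeiviumi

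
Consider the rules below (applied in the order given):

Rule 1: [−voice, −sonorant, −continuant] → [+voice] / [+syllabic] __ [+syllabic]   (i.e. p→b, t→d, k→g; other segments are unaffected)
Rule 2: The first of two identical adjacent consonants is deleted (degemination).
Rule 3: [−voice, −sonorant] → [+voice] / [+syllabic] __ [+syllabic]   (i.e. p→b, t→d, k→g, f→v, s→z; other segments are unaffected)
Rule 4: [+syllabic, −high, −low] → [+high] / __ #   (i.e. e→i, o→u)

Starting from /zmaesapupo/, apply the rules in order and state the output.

zmaezabubu

Rule 1 (intervocalic voicing): /p/ is a voiceless stop between vowels /a/ and /u/, so it voices to [b]. /p/ is a voiceless stop between vowels /u/ and /o/, so it voices to [b]. /zmaesapupo/ → zmaesabubo.
Rule 2 (degemination): no segment meets the environment; /zmaesabubo/ is unchanged.
Rule 3 (intervocalic voicing): /s/ is a voiceless obstruent between vowels /e/ and /a/, so it voices to [z]. /zmaesabubo/ → zmaezabubo.
Rule 4 (final vowel raising): /o/ is a mid vowel in word-final position, so it raises to [u]. /zmaezabubo/ → zmaezabubu.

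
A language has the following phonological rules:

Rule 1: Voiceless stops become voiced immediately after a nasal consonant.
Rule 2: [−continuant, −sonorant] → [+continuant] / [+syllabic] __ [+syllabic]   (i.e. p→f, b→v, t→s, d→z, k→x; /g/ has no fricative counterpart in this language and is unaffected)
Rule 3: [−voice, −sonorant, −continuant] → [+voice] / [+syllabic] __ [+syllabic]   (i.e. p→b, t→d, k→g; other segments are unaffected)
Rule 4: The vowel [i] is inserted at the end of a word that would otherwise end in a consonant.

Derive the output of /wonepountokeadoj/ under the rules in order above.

wonefoundoxeazoji

Rule 1 (post-nasal voicing): /t/ is a voiceless stop immediately after the nasal /n/, so it voices to [d]. /wonepountokeadoj/ → wonepoundokeadoj.
Rule 2 (intervocalic spirantization): /p/ is a stop between vowels /e/ and /o/, so it spirantizes to the fricative [f]. /k/ is a stop between vowels /o/ and /e/, so it spirantizes to the fricative [x]. /d/ is a stop between vowels /a/ and /o/, so it spirantizes to the fricative [z]. /wonepoundokeadoj/ → wonefoundoxeazoj.
Rule 3 (intervocalic voicing): no segment meets the environment; /wonefoundoxeazoj/ is unchanged.
Rule 4 (final i-epenthesis): the form ends in the consonant /j/, so [i] is inserted word-finally. /wonefoundoxeazoj/ → wonefoundoxeazoji.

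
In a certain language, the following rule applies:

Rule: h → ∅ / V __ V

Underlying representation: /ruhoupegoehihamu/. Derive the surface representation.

/h/ occurs between vowels /u/ and /o/, so it deletes.
/h/ occurs between vowels /e/ and /i/, so it deletes.
/h/ occurs between vowels /i/ and /a/, so it deletes.
Surface form: [ruoupegoeiamu].

ruoupegoeiamu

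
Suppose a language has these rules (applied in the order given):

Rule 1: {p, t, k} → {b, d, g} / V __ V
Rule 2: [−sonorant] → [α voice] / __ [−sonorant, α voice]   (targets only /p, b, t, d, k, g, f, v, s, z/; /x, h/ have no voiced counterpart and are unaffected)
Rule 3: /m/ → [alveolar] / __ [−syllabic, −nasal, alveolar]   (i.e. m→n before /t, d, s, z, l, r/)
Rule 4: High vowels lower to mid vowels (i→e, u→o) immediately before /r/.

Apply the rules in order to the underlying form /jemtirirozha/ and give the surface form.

jentererosha

Rule 1 (intervocalic voicing): no segment meets the environment; /jemtirirozha/ is unchanged.
Rule 2 (regressive voicing assimilation): /z/ precedes the voiceless obstruent /h/, so it devoices to [s] by assimilation. /jemtirirozha/ → jemtirirosha.
Rule 3 (nasal place assimilation): /m/ precedes the alveolar consonant /t/, so it assimilates in place to [n]. /jemtirirosha/ → jentirirosha.
Rule 4 (pre-rhotic lowering): /i/ is a high vowel immediately before /r/, so it lowers to [e]. /i/ is a high vowel immediately before /r/, so it lowers to [e]. /jentirirosha/ → jentererosha.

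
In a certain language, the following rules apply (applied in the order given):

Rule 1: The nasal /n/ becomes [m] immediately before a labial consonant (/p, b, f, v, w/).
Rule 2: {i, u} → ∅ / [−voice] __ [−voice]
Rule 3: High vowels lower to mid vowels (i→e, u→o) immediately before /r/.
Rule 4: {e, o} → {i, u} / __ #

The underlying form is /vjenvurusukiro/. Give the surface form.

vjemvoruskeru

Rule 1 (nasal place assimilation): /n/ precedes the labial consonant /v/, so it assimilates in place to [m]. /vjenvurusukiro/ → vjemvurusukiro.
Rule 2 (high vowel syncope): /u/ is a high vowel flanked by voiceless consonants /s/ and /k/, so it deletes. /vjemvurusukiro/ → vjemvuruskiro.
Rule 3 (pre-rhotic lowering): /u/ is a high vowel immediately before /r/, so it lowers to [o]. /i/ is a high vowel immediately before /r/, so it lowers to [e]. /vjemvuruskiro/ → vjemvoruskero.
Rule 4 (final vowel raising): /o/ is a mid vowel in word-final position, so it raises to [u]. /vjemvoruskero/ → vjemvoruskeru.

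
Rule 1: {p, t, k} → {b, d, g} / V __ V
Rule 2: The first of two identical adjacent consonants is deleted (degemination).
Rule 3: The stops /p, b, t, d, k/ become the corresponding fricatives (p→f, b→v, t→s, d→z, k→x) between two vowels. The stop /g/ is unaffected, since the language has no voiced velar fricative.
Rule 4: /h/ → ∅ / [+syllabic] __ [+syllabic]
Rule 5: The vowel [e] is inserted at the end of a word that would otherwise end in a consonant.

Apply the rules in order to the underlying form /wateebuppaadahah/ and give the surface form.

Rule 1 (intervocalic voicing): /t/ is a voiceless stop between vowels /a/ and /e/, so it voices to [d]. /wateebuppaadahah/ → wadeebuppaadahah.
Rule 2 (degemination): /pp/ is a geminate; the first /p/ deletes. /wadeebuppaadahah/ → wadeebupaadahah.
Rule 3 (intervocalic spirantization): /d/ is a stop between vowels /a/ and /e/, so it spirantizes to the fricative [z]. /b/ is a stop between vowels /e/ and /u/, so it spirantizes to the fricative [v]. /p/ is a stop between vowels /u/ and /a/, so it spirantizes to the fricative [f]. /d/ is a stop between vowels /a/ and /a/, so it spirantizes to the fricative [z]. /wadeebupaadahah/ → wazeevufaazahah.
Rule 4 (intervocalic h-deletion): /h/ occurs between vowels /a/ and /a/, so it deletes. /wazeevufaazahah/ → wazeevufaazaah.
Rule 5 (final e-epenthesis): the form ends in the consonant /h/, so [e] is inserted word-finally. /wazeevufaazaah/ → wazeevufaazaahe.

wazeevufaazaahe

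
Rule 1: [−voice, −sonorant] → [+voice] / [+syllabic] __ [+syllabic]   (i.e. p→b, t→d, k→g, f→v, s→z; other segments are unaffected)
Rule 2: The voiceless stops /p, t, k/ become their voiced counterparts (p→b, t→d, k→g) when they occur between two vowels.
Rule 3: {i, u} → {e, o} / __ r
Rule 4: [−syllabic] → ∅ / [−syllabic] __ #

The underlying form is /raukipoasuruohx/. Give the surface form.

raugiboazoruoh

Rule 1 (intervocalic voicing): /k/ is a voiceless obstruent between vowels /u/ and /i/, so it voices to [g]. /p/ is a voiceless obstruent between vowels /i/ and /o/, so it voices to [b]. /s/ is a voiceless obstruent between vowels /a/ and /u/, so it voices to [z]. /raukipoasuruohx/ → raugiboazuruohx.
Rule 2 (intervocalic voicing): no segment meets the environment; /raugiboazuruohx/ is unchanged.
Rule 3 (pre-rhotic lowering): /u/ is a high vowel immediately before /r/, so it lowers to [o]. /raugiboazuruohx/ → raugiboazoruohx.
Rule 4 (final cluster simplification): /x/ is the second consonant of a word-final cluster /hx/, so it deletes. /raugiboazoruohx/ → raugiboazoruoh.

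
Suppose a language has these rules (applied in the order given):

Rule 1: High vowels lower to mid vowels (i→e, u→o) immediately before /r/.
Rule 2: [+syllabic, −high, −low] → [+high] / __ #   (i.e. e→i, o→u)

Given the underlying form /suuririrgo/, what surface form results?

Rule 1 (pre-rhotic lowering): /u/ is a high vowel immediately before /r/, so it lowers to [o]. /i/ is a high vowel immediately before /r/, so it lowers to [e]. /i/ is a high vowel immediately before /r/, so it lowers to [e]. /suuririrgo/ → suorerergo.
Rule 2 (final vowel raising): /o/ is a mid vowel in word-final position, so it raises to [u]. /suorerergo/ → suorerergu.

suorerergu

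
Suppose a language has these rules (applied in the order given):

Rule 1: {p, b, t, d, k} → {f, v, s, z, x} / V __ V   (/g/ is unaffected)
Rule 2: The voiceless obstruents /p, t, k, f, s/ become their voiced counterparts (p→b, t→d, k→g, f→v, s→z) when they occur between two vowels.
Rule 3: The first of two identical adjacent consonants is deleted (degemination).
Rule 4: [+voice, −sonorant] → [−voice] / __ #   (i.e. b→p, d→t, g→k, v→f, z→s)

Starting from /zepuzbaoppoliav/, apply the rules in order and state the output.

zevuzbaopoliaf

Rule 1 (intervocalic spirantization): /p/ is a stop between vowels /e/ and /u/, so it spirantizes to the fricative [f]. /zepuzbaoppoliav/ → zefuzbaoppoliav.
Rule 2 (intervocalic voicing): /f/ is a voiceless obstruent between vowels /e/ and /u/, so it voices to [v]. /zefuzbaoppoliav/ → zevuzbaoppoliav.
Rule 3 (degemination): /pp/ is a geminate; the first /p/ deletes. /zevuzbaoppoliav/ → zevuzbaopoliav.
Rule 4 (final devoicing): /v/ is a voiced obstruent in word-final position, so it devoices to [f]. /zevuzbaopoliav/ → zevuzbaopoliaf.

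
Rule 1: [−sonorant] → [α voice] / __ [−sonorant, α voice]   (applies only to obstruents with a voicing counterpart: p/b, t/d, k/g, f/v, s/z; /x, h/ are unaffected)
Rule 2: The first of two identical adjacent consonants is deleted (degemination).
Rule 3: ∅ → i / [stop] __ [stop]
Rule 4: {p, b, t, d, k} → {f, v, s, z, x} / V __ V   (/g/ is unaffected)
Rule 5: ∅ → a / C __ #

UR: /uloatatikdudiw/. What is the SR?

Rule 1 (regressive voicing assimilation): /k/ precedes the voiced obstruent /d/, so it voices to [g] by assimilation. /uloatatikdudiw/ → uloatatigdudiw.
Rule 2 (degemination): no segment meets the environment; /uloatatigdudiw/ is unchanged.
Rule 3 (stop-cluster i-epenthesis): /g/ and /d/ form a stop–stop cluster, so [i] is inserted between them. /uloatatigdudiw/ → uloatatigidudiw.
Rule 4 (intervocalic spirantization): /t/ is a stop between vowels /a/ and /a/, so it spirantizes to the fricative [s]. /t/ is a stop between vowels /a/ and /i/, so it spirantizes to the fricative [s]. /d/ is a stop between vowels /i/ and /u/, so it spirantizes to the fricative [z]. /d/ is a stop between vowels /u/ and /i/, so it spirantizes to the fricative [z]. /uloatatigidudiw/ → uloasasigizuziw.
Rule 5 (final a-epenthesis): the form ends in the consonant /w/, so [a] is inserted word-finally. /uloasasigizuziw/ → uloasasigizuziwa.

uloasasigizuziwa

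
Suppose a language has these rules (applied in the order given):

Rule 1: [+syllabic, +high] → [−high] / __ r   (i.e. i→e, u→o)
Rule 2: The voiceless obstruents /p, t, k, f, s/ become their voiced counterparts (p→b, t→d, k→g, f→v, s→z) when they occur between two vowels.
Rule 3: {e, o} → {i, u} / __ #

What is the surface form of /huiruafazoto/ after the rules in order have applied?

Rule 1 (pre-rhotic lowering): /i/ is a high vowel immediately before /r/, so it lowers to [e]. /huiruafazoto/ → hueruafazoto.
Rule 2 (intervocalic voicing): /f/ is a voiceless obstruent between vowels /a/ and /a/, so it voices to [v]. /t/ is a voiceless obstruent between vowels /o/ and /o/, so it voices to [d]. /hueruafazoto/ → hueruavazodo.
Rule 3 (final vowel raising): /o/ is a mid vowel in word-final position, so it raises to [u]. /hueruavazodo/ → hueruavazodu.

hueruavazodu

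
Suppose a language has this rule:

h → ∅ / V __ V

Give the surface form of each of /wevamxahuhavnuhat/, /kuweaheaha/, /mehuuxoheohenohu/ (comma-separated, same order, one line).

/wevamxahuhavnuhat/: /h/ occurs between vowels /a/ and /u/, so it deletes. /h/ occurs between vowels /u/ and /a/, so it deletes. /h/ occurs between vowels /u/ and /a/, so it deletes. → [wevamxauavnuat].
/kuweaheaha/: /h/ occurs between vowels /a/ and /e/, so it deletes. /h/ occurs between vowels /a/ and /a/, so it deletes. → [kuweaeaa].
/mehuuxoheohenohu/: /h/ occurs between vowels /e/ and /u/, so it deletes. /h/ occurs between vowels /o/ and /e/, so it deletes. /h/ occurs between vowels /o/ and /e/, so it deletes. /h/ occurs between vowels /o/ and /u/, so it deletes. → [meuuxoeoenou].

wevamxauavnuat, kuweaeaa, meuuxoeoenou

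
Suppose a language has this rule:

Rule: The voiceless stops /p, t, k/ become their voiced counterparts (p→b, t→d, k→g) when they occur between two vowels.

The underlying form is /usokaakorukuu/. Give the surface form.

/k/ is a voiceless stop between vowels /o/ and /a/, so it voices to [g].
/k/ is a voiceless stop between vowels /a/ and /o/, so it voices to [g].
/k/ is a voiceless stop between vowels /u/ and /u/, so it voices to [g].
Surface form: [usogaagoruguu].

usogaagoruguu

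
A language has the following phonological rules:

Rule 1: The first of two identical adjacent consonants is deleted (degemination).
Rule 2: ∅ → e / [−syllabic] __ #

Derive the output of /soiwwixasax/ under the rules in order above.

Rule 1 (degemination): /ww/ is a geminate; the first /w/ deletes. /soiwwixasax/ → soiwixasax.
Rule 2 (final e-epenthesis): the form ends in the consonant /x/, so [e] is inserted word-finally. /soiwixasax/ → soiwixasaxe.

soiwixasaxe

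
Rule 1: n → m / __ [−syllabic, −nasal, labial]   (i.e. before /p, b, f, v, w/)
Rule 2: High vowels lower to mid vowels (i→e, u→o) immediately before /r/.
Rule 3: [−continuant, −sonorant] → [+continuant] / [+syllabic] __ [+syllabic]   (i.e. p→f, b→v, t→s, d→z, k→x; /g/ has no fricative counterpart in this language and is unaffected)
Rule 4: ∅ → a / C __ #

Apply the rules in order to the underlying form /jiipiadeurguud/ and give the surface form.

jiifiazeorguuda

Rule 1 (nasal place assimilation): no segment meets the environment; /jiipiadeurguud/ is unchanged.
Rule 2 (pre-rhotic lowering): /u/ is a high vowel immediately before /r/, so it lowers to [o]. /jiipiadeurguud/ → jiipiadeorguud.
Rule 3 (intervocalic spirantization): /p/ is a stop between vowels /i/ and /i/, so it spirantizes to the fricative [f]. /d/ is a stop between vowels /a/ and /e/, so it spirantizes to the fricative [z]. /jiipiadeorguud/ → jiifiazeorguud.
Rule 4 (final a-epenthesis): the form ends in the consonant /d/, so [a] is inserted word-finally. /jiifiazeorguud/ → jiifiazeorguuda.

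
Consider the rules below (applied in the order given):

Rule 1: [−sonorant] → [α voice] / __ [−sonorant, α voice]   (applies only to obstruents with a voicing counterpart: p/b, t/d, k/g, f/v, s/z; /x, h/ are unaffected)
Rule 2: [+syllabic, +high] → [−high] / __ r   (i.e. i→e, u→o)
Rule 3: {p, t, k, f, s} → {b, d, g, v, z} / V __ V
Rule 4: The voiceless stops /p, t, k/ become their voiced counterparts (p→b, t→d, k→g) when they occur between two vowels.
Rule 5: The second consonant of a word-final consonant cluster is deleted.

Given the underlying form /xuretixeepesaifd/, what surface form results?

Rule 1 (regressive voicing assimilation): /f/ precedes the voiced obstruent /d/, so it voices to [v] by assimilation. /xuretixeepesaifd/ → xuretixeepesaivd.
Rule 2 (pre-rhotic lowering): /u/ is a high vowel immediately before /r/, so it lowers to [o]. /xuretixeepesaivd/ → xoretixeepesaivd.
Rule 3 (intervocalic voicing): /t/ is a voiceless obstruent between vowels /e/ and /i/, so it voices to [d]. /p/ is a voiceless obstruent between vowels /e/ and /e/, so it voices to [b]. /s/ is a voiceless obstruent between vowels /e/ and /a/, so it voices to [z]. /xoretixeepesaivd/ → xoredixeebezaivd.
Rule 4 (intervocalic voicing): no segment meets the environment; /xoredixeebezaivd/ is unchanged.
Rule 5 (final cluster simplification): /d/ is the second consonant of a word-final cluster /vd/, so it deletes. /xoredixeebezaivd/ → xoredixeebezaiv.

xoredixeebezaiv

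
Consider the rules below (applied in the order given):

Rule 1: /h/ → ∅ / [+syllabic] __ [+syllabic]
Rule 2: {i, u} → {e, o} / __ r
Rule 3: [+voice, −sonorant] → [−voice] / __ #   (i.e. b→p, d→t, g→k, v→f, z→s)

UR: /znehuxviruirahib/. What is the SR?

zneuxverueraip

Rule 1 (intervocalic h-deletion): /h/ occurs between vowels /e/ and /u/, so it deletes. /h/ occurs between vowels /a/ and /i/, so it deletes. /znehuxviruirahib/ → zneuxviruiraib.
Rule 2 (pre-rhotic lowering): /i/ is a high vowel immediately before /r/, so it lowers to [e]. /i/ is a high vowel immediately before /r/, so it lowers to [e]. /zneuxviruiraib/ → zneuxverueraib.
Rule 3 (final devoicing): /b/ is a voiced obstruent in word-final position, so it devoices to [p]. /zneuxverueraib/ → zneuxverueraip.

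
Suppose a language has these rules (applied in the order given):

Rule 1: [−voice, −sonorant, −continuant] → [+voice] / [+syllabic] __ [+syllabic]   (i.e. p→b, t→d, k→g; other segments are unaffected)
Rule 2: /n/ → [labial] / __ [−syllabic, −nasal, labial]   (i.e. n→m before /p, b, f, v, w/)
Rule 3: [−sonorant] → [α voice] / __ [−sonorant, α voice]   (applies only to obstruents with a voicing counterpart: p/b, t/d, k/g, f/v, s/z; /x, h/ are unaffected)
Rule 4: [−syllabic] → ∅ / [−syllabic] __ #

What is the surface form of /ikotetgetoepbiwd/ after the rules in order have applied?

igodedgedoebbiw

Rule 1 (intervocalic voicing): /k/ is a voiceless stop between vowels /i/ and /o/, so it voices to [g]. /t/ is a voiceless stop between vowels /o/ and /e/, so it voices to [d]. /t/ is a voiceless stop between vowels /e/ and /o/, so it voices to [d]. /ikotetgetoepbiwd/ → igodetgedoepbiwd.
Rule 2 (nasal place assimilation): no segment meets the environment; /igodetgedoepbiwd/ is unchanged.
Rule 3 (regressive voicing assimilation): /t/ precedes the voiced obstruent /g/, so it voices to [d] by assimilation. /p/ precedes the voiced obstruent /b/, so it voices to [b] by assimilation. /igodetgedoepbiwd/ → igodedgedoebbiwd.
Rule 4 (final cluster simplification): /d/ is the second consonant of a word-final cluster /wd/, so it deletes. /igodedgedoebbiwd/ → igodedgedoebbiw.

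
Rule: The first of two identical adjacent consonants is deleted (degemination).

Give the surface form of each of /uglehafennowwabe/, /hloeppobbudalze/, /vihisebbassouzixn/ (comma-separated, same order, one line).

uglehafenowabe, hloepobudalze, vihisebasouzixn

/uglehafennowwabe/: /nn/ is a geminate; the first /n/ deletes. /ww/ is a geminate; the first /w/ deletes. → [uglehafenowabe].
/hloeppobbudalze/: /pp/ is a geminate; the first /p/ deletes. /bb/ is a geminate; the first /b/ deletes. → [hloepobudalze].
/vihisebbassouzixn/: /bb/ is a geminate; the first /b/ deletes. /ss/ is a geminate; the first /s/ deletes. → [vihisebasouzixn].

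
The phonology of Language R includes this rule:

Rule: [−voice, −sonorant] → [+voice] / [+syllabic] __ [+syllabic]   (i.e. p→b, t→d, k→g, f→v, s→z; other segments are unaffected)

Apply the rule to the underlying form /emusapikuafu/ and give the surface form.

/s/ is a voiceless obstruent between vowels /u/ and /a/, so it voices to [z].
/p/ is a voiceless obstruent between vowels /a/ and /i/, so it voices to [b].
/k/ is a voiceless obstruent between vowels /i/ and /u/, so it voices to [g].
/f/ is a voiceless obstruent between vowels /a/ and /u/, so it voices to [v].
Surface form: [emuzabiguavu].

emuzabiguavu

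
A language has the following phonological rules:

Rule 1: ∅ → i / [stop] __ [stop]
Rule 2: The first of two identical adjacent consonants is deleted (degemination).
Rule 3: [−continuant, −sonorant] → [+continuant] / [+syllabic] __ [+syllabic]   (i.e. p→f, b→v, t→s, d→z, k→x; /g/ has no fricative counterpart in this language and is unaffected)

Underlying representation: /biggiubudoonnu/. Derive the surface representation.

bigigiuvuzoonu

Rule 1 (stop-cluster i-epenthesis): /g/ and /g/ form a stop–stop cluster, so [i] is inserted between them. /biggiubudoonnu/ → bigigiubudoonnu.
Rule 2 (degemination): /nn/ is a geminate; the first /n/ deletes. /bigigiubudoonnu/ → bigigiubudoonu.
Rule 3 (intervocalic spirantization): /b/ is a stop between vowels /u/ and /u/, so it spirantizes to the fricative [v]. /d/ is a stop between vowels /u/ and /o/, so it spirantizes to the fricative [z]. /bigigiubudoonu/ → bigigiuvuzoonu.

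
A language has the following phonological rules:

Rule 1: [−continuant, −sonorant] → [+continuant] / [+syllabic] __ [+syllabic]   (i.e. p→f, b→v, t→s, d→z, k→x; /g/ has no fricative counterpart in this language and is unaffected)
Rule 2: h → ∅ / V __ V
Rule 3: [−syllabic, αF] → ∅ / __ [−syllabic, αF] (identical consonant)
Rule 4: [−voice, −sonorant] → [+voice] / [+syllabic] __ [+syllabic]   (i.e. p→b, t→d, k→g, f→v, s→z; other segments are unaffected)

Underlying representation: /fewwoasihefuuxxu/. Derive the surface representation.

fewoazievuuxu

Rule 1 (intervocalic spirantization): no segment meets the environment; /fewwoasihefuuxxu/ is unchanged.
Rule 2 (intervocalic h-deletion): /h/ occurs between vowels /i/ and /e/, so it deletes. /fewwoasihefuuxxu/ → fewwoasiefuuxxu.
Rule 3 (degemination): /ww/ is a geminate; the first /w/ deletes. /xx/ is a geminate; the first /x/ deletes. /fewwoasiefuuxxu/ → fewoasiefuuxu.
Rule 4 (intervocalic voicing): /s/ is a voiceless obstruent between vowels /a/ and /i/, so it voices to [z]. /f/ is a voiceless obstruent between vowels /e/ and /u/, so it voices to [v]. /fewoasiefuuxu/ → fewoazievuuxu.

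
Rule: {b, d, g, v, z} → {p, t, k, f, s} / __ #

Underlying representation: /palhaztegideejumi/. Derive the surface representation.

No segment of /palhaztegideejumi/ meets the structural description of the rule, so the form surfaces unchanged.

palhaztegideejumi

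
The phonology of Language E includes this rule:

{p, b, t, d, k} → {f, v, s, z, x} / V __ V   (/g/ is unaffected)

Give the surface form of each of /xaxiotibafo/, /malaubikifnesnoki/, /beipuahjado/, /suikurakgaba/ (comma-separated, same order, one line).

/xaxiotibafo/: /t/ is a stop between vowels /o/ and /i/, so it spirantizes to the fricative [s]. /b/ is a stop between vowels /i/ and /a/, so it spirantizes to the fricative [v]. → [xaxiosivafo].
/malaubikifnesnoki/: /b/ is a stop between vowels /u/ and /i/, so it spirantizes to the fricative [v]. /k/ is a stop between vowels /i/ and /i/, so it spirantizes to the fricative [x]. /k/ is a stop between vowels /o/ and /i/, so it spirantizes to the fricative [x]. → [malauvixifnesnoxi].
/beipuahjado/: /p/ is a stop between vowels /i/ and /u/, so it spirantizes to the fricative [f]. /d/ is a stop between vowels /a/ and /o/, so it spirantizes to the fricative [z]. → [beifuahjazo].
/suikurakgaba/: /k/ is a stop between vowels /i/ and /u/, so it spirantizes to the fricative [x]. /b/ is a stop between vowels /a/ and /a/, so it spirantizes to the fricative [v]. → [suixurakgava].

xaxiosivafo, malauvixifnesnoxi, beifuahjazo, suixurakgava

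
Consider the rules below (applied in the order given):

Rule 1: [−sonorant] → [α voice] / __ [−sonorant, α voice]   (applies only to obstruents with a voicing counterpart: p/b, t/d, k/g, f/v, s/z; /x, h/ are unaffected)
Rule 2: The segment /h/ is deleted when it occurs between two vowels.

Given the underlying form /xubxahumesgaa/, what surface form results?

Rule 1 (regressive voicing assimilation): /b/ precedes the voiceless obstruent /x/, so it devoices to [p] by assimilation. /s/ precedes the voiced obstruent /g/, so it voices to [z] by assimilation. /xubxahumesgaa/ → xupxahumezgaa.
Rule 2 (intervocalic h-deletion): /h/ occurs between vowels /a/ and /u/, so it deletes. /xupxahumezgaa/ → xupxaumezgaa.

xupxaumezgaa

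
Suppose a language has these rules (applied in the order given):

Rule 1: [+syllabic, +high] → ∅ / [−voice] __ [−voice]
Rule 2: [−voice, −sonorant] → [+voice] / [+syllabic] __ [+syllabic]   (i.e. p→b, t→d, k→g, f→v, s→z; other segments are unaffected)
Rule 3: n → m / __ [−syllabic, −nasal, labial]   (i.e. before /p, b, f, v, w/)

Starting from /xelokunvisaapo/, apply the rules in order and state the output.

xelogumvizaabo

Rule 1 (high vowel syncope): no segment meets the environment; /xelokunvisaapo/ is unchanged.
Rule 2 (intervocalic voicing): /k/ is a voiceless obstruent between vowels /o/ and /u/, so it voices to [g]. /s/ is a voiceless obstruent between vowels /i/ and /a/, so it voices to [z]. /p/ is a voiceless obstruent between vowels /a/ and /o/, so it voices to [b]. /xelokunvisaapo/ → xelogunvizaabo.
Rule 3 (nasal place assimilation): /n/ precedes the labial consonant /v/, so it assimilates in place to [m]. /xelogunvizaabo/ → xelogumvizaabo.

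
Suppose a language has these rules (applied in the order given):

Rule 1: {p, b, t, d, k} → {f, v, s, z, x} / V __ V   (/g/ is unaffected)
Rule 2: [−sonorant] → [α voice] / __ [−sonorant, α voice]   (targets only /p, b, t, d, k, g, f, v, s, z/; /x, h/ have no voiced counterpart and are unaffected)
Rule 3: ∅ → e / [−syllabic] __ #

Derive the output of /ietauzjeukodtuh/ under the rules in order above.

Rule 1 (intervocalic spirantization): /t/ is a stop between vowels /e/ and /a/, so it spirantizes to the fricative [s]. /k/ is a stop between vowels /u/ and /o/, so it spirantizes to the fricative [x]. /ietauzjeukodtuh/ → iesauzjeuxodtuh.
Rule 2 (regressive voicing assimilation): /d/ precedes the voiceless obstruent /t/, so it devoices to [t] by assimilation. /iesauzjeuxodtuh/ → iesauzjeuxottuh.
Rule 3 (final e-epenthesis): the form ends in the consonant /h/, so [e] is inserted word-finally. /iesauzjeuxottuh/ → iesauzjeuxottuhe.

iesauzjeuxottuhe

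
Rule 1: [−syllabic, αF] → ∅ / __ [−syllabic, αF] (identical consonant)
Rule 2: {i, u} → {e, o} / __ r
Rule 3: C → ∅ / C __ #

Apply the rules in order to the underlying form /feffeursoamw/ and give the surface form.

fefeorsoam

Rule 1 (degemination): /ff/ is a geminate; the first /f/ deletes. /feffeursoamw/ → fefeursoamw.
Rule 2 (pre-rhotic lowering): /u/ is a high vowel immediately before /r/, so it lowers to [o]. /fefeursoamw/ → fefeorsoamw.
Rule 3 (final cluster simplification): /w/ is the second consonant of a word-final cluster /mw/, so it deletes. /fefeorsoamw/ → fefeorsoam.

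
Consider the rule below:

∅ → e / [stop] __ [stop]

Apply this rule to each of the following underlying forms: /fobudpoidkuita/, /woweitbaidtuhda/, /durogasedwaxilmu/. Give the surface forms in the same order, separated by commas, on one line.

/fobudpoidkuita/: /d/ and /p/ form a stop–stop cluster, so [e] is inserted between them. /d/ and /k/ form a stop–stop cluster, so [e] is inserted between them. → [fobudepoidekuita].
/woweitbaidtuhda/: /t/ and /b/ form a stop–stop cluster, so [e] is inserted between them. /d/ and /t/ form a stop–stop cluster, so [e] is inserted between them. → [woweitebaidetuhda].
/durogasedwaxilmu/: the rule's environment is not met; surfaces unchanged as [durogasedwaxilmu].

fobudepoidekuita, woweitebaidetuhda, durogasedwaxilmu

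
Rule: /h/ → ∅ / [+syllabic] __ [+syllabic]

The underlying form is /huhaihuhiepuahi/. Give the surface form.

huaiuiepuai

/h/ occurs between vowels /u/ and /a/, so it deletes.
/h/ occurs between vowels /i/ and /u/, so it deletes.
/h/ occurs between vowels /u/ and /i/, so it deletes.
/h/ occurs between vowels /a/ and /i/, so it deletes.
Surface form: [huaiuiepuai].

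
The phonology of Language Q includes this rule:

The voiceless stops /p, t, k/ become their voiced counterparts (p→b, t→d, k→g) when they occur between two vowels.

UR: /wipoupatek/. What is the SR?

wiboubadek

Scanning /wipoupatek/: /p/ is a voiceless stop between vowels /i/ and /o/, so it voices to [b]; /p/ is a voiceless stop between vowels /u/ and /a/, so it voices to [b]; /t/ is a voiceless stop between vowels /a/ and /e/, so it voices to [d]; /k/ at position 10 is not in the conditioning environment.
Result: [wiboubadek].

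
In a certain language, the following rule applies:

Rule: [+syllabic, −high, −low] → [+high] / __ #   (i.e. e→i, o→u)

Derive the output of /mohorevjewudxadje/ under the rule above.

mohorevjewudxadji

/e/ is a mid vowel in word-final position, so it raises to [i].
Surface form: [mohorevjewudxadji].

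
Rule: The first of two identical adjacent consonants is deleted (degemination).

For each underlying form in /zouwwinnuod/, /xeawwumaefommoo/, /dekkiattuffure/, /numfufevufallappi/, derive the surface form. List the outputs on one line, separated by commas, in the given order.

/zouwwinnuod/: /ww/ is a geminate; the first /w/ deletes. /nn/ is a geminate; the first /n/ deletes. → [zouwinuod].
/xeawwumaefommoo/: /ww/ is a geminate; the first /w/ deletes. /mm/ is a geminate; the first /m/ deletes. → [xeawumaefomoo].
/dekkiattuffure/: /kk/ is a geminate; the first /k/ deletes. /tt/ is a geminate; the first /t/ deletes. /ff/ is a geminate; the first /f/ deletes. → [dekiatufure].
/numfufevufallappi/: /ll/ is a geminate; the first /l/ deletes. /pp/ is a geminate; the first /p/ deletes. → [numfufevufalapi].

zouwinuod, xeawumaefomoo, dekiatufure, numfufevufalapi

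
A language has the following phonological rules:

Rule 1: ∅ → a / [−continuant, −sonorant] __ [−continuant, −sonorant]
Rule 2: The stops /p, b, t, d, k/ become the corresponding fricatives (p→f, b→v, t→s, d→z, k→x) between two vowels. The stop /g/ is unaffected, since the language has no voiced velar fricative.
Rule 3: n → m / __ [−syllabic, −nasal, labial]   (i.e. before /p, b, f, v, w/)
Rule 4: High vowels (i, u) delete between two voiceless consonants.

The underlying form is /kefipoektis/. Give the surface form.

keffoexass

Rule 1 (stop-cluster a-epenthesis): /k/ and /t/ form a stop–stop cluster, so [a] is inserted between them. /kefipoektis/ → kefipoekatis.
Rule 2 (intervocalic spirantization): /p/ is a stop between vowels /i/ and /o/, so it spirantizes to the fricative [f]. /k/ is a stop between vowels /e/ and /a/, so it spirantizes to the fricative [x]. /t/ is a stop between vowels /a/ and /i/, so it spirantizes to the fricative [s]. /kefipoekatis/ → kefifoexasis.
Rule 3 (nasal place assimilation): no segment meets the environment; /kefifoexasis/ is unchanged.
Rule 4 (high vowel syncope): /i/ is a high vowel flanked by voiceless consonants /f/ and /f/, so it deletes. /i/ is a high vowel flanked by voiceless consonants /s/ and /s/, so it deletes. /kefifoexasis/ → keffoexass.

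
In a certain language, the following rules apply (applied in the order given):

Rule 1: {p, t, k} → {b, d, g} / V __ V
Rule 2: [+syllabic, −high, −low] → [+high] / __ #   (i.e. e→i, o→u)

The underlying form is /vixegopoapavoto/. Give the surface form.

vixegoboabavodu

Rule 1 (intervocalic voicing): /p/ is a voiceless stop between vowels /o/ and /o/, so it voices to [b]. /p/ is a voiceless stop between vowels /a/ and /a/, so it voices to [b]. /t/ is a voiceless stop between vowels /o/ and /o/, so it voices to [d]. /vixegopoapavoto/ → vixegoboabavodo.
Rule 2 (final vowel raising): /o/ is a mid vowel in word-final position, so it raises to [u]. /vixegoboabavodo/ → vixegoboabavodu.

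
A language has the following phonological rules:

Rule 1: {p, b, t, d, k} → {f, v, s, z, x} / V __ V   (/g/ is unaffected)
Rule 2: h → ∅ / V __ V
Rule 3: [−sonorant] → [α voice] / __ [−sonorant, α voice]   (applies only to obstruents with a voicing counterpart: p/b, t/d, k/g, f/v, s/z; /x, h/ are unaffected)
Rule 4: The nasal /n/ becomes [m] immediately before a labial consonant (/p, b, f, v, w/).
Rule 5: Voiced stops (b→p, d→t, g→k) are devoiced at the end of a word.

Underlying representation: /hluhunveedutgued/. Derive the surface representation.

Rule 1 (intervocalic spirantization): /d/ is a stop between vowels /e/ and /u/, so it spirantizes to the fricative [z]. /hluhunveedutgued/ → hluhunveezutgued.
Rule 2 (intervocalic h-deletion): /h/ occurs between vowels /u/ and /u/, so it deletes. /hluhunveezutgued/ → hluunveezutgued.
Rule 3 (regressive voicing assimilation): /t/ precedes the voiced obstruent /g/, so it voices to [d] by assimilation. /hluunveezutgued/ → hluunveezudgued.
Rule 4 (nasal place assimilation): /n/ precedes the labial consonant /v/, so it assimilates in place to [m]. /hluunveezudgued/ → hluumveezudgued.
Rule 5 (final devoicing): /d/ is a voiced stop in word-final position, so it devoices to [t]. /hluumveezudgued/ → hluumveezudguet.

hluumveezudguet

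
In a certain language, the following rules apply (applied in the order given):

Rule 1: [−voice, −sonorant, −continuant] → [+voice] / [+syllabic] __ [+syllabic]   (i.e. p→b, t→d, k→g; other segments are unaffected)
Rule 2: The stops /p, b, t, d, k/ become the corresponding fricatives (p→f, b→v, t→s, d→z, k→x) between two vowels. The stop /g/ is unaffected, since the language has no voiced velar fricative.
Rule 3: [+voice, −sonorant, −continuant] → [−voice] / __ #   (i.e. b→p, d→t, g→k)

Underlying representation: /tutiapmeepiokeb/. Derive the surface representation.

Rule 1 (intervocalic voicing): /t/ is a voiceless stop between vowels /u/ and /i/, so it voices to [d]. /p/ is a voiceless stop between vowels /e/ and /i/, so it voices to [b]. /k/ is a voiceless stop between vowels /o/ and /e/, so it voices to [g]. /tutiapmeepiokeb/ → tudiapmeebiogeb.
Rule 2 (intervocalic spirantization): /d/ is a stop between vowels /u/ and /i/, so it spirantizes to the fricative [z]. /b/ is a stop between vowels /e/ and /i/, so it spirantizes to the fricative [v]. /tudiapmeebiogeb/ → tuziapmeeviogeb.
Rule 3 (final devoicing): /b/ is a voiced stop in word-final position, so it devoices to [p]. /tuziapmeeviogeb/ → tuziapmeeviogep.

tuziapmeeviogep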